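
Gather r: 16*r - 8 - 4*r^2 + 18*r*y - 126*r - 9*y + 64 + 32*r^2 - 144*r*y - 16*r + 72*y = 28*r^2 + r*(-126*y - 126) + 63*y + 56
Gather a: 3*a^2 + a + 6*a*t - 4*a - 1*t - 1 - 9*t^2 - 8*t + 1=3*a^2 + a*(6*t - 3) - 9*t^2 - 9*t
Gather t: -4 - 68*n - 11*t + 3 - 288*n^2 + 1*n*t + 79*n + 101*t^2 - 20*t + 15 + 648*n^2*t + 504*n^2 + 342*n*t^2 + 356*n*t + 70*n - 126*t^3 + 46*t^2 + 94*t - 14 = 216*n^2 + 81*n - 126*t^3 + t^2*(342*n + 147) + t*(648*n^2 + 357*n + 63)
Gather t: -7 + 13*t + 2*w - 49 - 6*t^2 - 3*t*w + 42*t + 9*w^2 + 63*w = -6*t^2 + t*(55 - 3*w) + 9*w^2 + 65*w - 56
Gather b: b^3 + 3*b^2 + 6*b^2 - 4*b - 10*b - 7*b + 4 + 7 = b^3 + 9*b^2 - 21*b + 11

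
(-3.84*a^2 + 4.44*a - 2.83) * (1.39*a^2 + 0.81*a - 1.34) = -5.3376*a^4 + 3.0612*a^3 + 4.8083*a^2 - 8.2419*a + 3.7922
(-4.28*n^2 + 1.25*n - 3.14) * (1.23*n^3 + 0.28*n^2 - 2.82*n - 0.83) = -5.2644*n^5 + 0.3391*n^4 + 8.5574*n^3 - 0.8518*n^2 + 7.8173*n + 2.6062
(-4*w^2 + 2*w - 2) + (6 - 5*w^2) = -9*w^2 + 2*w + 4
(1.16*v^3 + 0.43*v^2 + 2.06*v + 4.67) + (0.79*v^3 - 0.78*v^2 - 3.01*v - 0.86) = 1.95*v^3 - 0.35*v^2 - 0.95*v + 3.81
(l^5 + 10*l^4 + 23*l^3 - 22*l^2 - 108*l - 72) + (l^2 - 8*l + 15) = l^5 + 10*l^4 + 23*l^3 - 21*l^2 - 116*l - 57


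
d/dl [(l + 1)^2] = 2*l + 2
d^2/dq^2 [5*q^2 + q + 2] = 10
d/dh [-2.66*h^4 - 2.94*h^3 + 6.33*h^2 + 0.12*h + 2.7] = -10.64*h^3 - 8.82*h^2 + 12.66*h + 0.12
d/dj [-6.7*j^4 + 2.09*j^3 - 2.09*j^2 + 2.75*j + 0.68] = -26.8*j^3 + 6.27*j^2 - 4.18*j + 2.75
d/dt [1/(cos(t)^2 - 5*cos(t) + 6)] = (2*cos(t) - 5)*sin(t)/(cos(t)^2 - 5*cos(t) + 6)^2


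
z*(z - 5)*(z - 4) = z^3 - 9*z^2 + 20*z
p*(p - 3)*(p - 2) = p^3 - 5*p^2 + 6*p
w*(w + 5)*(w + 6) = w^3 + 11*w^2 + 30*w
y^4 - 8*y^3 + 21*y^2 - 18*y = y*(y - 3)^2*(y - 2)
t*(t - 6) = t^2 - 6*t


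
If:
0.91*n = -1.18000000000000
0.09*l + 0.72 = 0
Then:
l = -8.00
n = -1.30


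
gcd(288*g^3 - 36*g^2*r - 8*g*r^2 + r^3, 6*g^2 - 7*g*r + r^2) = -6*g + r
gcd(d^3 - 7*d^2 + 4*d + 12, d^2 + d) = d + 1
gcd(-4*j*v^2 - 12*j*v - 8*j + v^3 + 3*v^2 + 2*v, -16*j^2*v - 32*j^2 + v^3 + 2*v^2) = -4*j*v - 8*j + v^2 + 2*v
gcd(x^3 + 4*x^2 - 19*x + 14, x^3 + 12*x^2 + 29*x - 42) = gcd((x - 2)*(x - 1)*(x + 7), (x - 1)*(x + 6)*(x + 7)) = x^2 + 6*x - 7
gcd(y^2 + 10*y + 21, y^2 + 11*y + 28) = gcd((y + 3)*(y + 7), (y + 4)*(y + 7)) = y + 7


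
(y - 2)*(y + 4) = y^2 + 2*y - 8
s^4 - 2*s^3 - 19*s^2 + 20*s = s*(s - 5)*(s - 1)*(s + 4)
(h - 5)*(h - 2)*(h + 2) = h^3 - 5*h^2 - 4*h + 20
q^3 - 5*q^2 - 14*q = q*(q - 7)*(q + 2)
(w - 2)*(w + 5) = w^2 + 3*w - 10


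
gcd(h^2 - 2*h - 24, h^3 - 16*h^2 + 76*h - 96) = h - 6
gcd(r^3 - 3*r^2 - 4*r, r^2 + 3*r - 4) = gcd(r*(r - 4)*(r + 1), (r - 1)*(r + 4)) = 1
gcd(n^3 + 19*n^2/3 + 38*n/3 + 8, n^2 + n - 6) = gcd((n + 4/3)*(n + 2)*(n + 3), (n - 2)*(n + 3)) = n + 3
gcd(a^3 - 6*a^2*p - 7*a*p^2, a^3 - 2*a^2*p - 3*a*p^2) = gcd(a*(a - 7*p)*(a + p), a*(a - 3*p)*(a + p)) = a^2 + a*p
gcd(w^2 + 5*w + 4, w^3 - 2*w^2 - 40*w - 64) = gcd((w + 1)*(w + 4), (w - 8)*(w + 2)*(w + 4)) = w + 4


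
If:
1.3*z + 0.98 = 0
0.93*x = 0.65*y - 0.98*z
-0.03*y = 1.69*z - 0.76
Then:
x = 48.18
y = 67.80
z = -0.75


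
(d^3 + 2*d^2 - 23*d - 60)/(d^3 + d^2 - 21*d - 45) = (d + 4)/(d + 3)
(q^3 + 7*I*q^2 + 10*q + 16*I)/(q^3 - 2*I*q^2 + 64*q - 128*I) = (q + I)/(q - 8*I)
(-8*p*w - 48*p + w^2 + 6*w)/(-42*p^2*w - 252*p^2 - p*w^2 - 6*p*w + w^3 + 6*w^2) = (8*p - w)/(42*p^2 + p*w - w^2)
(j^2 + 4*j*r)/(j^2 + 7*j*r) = (j + 4*r)/(j + 7*r)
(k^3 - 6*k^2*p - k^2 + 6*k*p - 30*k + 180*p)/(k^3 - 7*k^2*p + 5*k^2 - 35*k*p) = (-k^2 + 6*k*p + 6*k - 36*p)/(k*(-k + 7*p))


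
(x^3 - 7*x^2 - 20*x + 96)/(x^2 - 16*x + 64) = (x^2 + x - 12)/(x - 8)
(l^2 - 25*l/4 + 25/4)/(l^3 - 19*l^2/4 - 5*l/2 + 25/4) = (4*l - 5)/(4*l^2 + l - 5)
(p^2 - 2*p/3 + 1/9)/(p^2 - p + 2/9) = (3*p - 1)/(3*p - 2)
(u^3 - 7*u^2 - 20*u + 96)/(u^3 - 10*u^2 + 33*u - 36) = (u^2 - 4*u - 32)/(u^2 - 7*u + 12)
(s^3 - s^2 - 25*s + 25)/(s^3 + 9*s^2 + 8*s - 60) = (s^2 - 6*s + 5)/(s^2 + 4*s - 12)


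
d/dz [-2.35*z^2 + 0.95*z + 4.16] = 0.95 - 4.7*z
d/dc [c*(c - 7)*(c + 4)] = 3*c^2 - 6*c - 28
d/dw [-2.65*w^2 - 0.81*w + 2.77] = -5.3*w - 0.81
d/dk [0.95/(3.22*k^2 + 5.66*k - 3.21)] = (-6.118*k - 5.377)/(3.22*k^2 + 5.66*k - 3.21)^2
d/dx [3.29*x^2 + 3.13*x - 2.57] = 6.58*x + 3.13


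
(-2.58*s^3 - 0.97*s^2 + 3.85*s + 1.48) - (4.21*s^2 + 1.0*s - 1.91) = -2.58*s^3 - 5.18*s^2 + 2.85*s + 3.39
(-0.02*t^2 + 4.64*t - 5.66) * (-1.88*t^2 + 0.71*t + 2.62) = 0.0376*t^4 - 8.7374*t^3 + 13.8828*t^2 + 8.1382*t - 14.8292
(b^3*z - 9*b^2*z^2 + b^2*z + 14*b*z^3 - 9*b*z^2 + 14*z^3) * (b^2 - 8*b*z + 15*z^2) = b^5*z - 17*b^4*z^2 + b^4*z + 101*b^3*z^3 - 17*b^3*z^2 - 247*b^2*z^4 + 101*b^2*z^3 + 210*b*z^5 - 247*b*z^4 + 210*z^5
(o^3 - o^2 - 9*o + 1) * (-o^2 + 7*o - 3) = -o^5 + 8*o^4 - o^3 - 61*o^2 + 34*o - 3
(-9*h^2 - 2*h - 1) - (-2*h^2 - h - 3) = -7*h^2 - h + 2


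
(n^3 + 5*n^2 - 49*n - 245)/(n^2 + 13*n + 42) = (n^2 - 2*n - 35)/(n + 6)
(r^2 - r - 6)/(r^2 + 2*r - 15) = (r + 2)/(r + 5)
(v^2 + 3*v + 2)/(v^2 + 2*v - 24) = (v^2 + 3*v + 2)/(v^2 + 2*v - 24)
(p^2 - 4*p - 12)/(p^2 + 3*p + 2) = (p - 6)/(p + 1)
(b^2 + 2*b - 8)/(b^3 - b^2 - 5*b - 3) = (-b^2 - 2*b + 8)/(-b^3 + b^2 + 5*b + 3)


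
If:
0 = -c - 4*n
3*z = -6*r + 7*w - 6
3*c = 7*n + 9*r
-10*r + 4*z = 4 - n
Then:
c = 144*z/199 - 144/199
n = 36/199 - 36*z/199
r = 76*z/199 - 76/199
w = 1053*z/1393 + 738/1393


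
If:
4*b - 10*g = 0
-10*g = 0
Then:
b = 0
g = 0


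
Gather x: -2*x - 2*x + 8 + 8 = 16 - 4*x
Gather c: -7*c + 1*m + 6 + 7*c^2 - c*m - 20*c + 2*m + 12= 7*c^2 + c*(-m - 27) + 3*m + 18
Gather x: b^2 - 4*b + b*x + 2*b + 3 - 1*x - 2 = b^2 - 2*b + x*(b - 1) + 1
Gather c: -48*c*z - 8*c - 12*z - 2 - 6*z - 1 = c*(-48*z - 8) - 18*z - 3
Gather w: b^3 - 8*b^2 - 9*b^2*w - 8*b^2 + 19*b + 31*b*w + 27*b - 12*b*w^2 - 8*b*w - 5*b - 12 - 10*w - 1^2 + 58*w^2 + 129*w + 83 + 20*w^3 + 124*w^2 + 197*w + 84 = b^3 - 16*b^2 + 41*b + 20*w^3 + w^2*(182 - 12*b) + w*(-9*b^2 + 23*b + 316) + 154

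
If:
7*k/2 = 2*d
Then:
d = 7*k/4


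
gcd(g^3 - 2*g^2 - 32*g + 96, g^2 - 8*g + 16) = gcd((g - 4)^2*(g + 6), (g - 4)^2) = g^2 - 8*g + 16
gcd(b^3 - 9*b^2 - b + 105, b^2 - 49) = b - 7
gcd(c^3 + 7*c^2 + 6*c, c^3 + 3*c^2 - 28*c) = c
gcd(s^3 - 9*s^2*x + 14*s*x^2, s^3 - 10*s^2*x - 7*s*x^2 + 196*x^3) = -s + 7*x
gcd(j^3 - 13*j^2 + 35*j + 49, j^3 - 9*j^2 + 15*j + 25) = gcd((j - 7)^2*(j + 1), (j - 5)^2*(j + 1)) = j + 1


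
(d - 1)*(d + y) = d^2 + d*y - d - y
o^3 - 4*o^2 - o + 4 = (o - 4)*(o - 1)*(o + 1)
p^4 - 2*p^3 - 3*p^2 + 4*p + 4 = (p - 2)^2*(p + 1)^2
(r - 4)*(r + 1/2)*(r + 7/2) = r^3 - 57*r/4 - 7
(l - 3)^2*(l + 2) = l^3 - 4*l^2 - 3*l + 18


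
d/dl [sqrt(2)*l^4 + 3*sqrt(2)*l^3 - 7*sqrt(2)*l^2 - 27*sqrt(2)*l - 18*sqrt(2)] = sqrt(2)*(4*l^3 + 9*l^2 - 14*l - 27)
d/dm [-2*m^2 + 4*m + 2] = 4 - 4*m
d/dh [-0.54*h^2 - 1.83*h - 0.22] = -1.08*h - 1.83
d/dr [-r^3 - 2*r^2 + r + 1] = -3*r^2 - 4*r + 1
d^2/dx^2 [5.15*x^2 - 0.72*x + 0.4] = 10.3000000000000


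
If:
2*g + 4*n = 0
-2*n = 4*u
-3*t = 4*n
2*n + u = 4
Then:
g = -16/3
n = 8/3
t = -32/9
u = -4/3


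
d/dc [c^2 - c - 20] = 2*c - 1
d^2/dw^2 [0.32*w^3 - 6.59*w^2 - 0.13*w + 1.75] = 1.92*w - 13.18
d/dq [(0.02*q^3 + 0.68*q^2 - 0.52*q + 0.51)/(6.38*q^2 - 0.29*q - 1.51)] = (0.1276*q^4 - 0.0115999999999996*q^3 + 3.0298*q^2 - 8.5612*q + 0.9331)/(40.7044*q^4 - 3.7004*q^3 - 19.1835*q^2 + 0.8758*q + 2.2801)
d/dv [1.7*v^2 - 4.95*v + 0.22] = 3.4*v - 4.95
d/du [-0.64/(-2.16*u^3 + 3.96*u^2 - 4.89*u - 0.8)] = (-4.1472*u^2 + 5.0688*u - 3.1296)/(2.16*u^3 - 3.96*u^2 + 4.89*u + 0.8)^2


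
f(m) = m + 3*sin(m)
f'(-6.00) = 3.88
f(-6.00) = -5.16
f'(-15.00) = -1.28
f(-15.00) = -16.95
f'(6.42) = 3.97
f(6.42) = 6.83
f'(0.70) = 3.29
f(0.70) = 2.63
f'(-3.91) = -1.16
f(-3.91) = -1.83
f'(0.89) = 2.89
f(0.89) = 3.22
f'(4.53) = 0.46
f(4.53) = 1.58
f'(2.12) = -0.57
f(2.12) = 4.68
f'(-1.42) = 1.45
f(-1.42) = -4.39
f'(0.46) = 3.69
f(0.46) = 1.79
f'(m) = 3*cos(m) + 1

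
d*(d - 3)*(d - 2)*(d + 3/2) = d^4 - 7*d^3/2 - 3*d^2/2 + 9*d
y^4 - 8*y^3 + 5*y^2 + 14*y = y*(y - 7)*(y - 2)*(y + 1)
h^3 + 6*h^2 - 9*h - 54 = (h - 3)*(h + 3)*(h + 6)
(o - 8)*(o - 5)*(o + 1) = o^3 - 12*o^2 + 27*o + 40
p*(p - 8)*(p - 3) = p^3 - 11*p^2 + 24*p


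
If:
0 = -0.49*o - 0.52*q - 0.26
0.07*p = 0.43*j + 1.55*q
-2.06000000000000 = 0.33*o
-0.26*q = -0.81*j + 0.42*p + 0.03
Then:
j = -29.09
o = -6.24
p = -59.50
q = 5.38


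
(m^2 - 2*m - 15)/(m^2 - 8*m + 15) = (m + 3)/(m - 3)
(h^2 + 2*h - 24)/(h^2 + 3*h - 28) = (h + 6)/(h + 7)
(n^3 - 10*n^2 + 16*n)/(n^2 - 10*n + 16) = n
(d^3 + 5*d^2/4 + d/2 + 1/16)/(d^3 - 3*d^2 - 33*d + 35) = (16*d^3 + 20*d^2 + 8*d + 1)/(16*(d^3 - 3*d^2 - 33*d + 35))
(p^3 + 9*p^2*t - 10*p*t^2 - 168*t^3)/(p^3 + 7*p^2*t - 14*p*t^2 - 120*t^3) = (p + 7*t)/(p + 5*t)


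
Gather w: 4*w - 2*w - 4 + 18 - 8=2*w + 6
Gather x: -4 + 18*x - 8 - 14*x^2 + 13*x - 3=-14*x^2 + 31*x - 15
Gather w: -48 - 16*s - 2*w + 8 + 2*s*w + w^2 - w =-16*s + w^2 + w*(2*s - 3) - 40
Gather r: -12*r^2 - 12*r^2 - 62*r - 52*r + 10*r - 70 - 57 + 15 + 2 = -24*r^2 - 104*r - 110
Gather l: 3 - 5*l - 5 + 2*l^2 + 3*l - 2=2*l^2 - 2*l - 4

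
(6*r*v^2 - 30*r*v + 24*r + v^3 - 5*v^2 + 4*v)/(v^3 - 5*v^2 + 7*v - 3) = (6*r*v - 24*r + v^2 - 4*v)/(v^2 - 4*v + 3)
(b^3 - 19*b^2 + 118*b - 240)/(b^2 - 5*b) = b - 14 + 48/b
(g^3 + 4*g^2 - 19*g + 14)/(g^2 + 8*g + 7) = (g^2 - 3*g + 2)/(g + 1)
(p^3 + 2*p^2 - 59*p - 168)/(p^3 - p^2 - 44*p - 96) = (p + 7)/(p + 4)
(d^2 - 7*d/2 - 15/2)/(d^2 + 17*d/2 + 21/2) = (d - 5)/(d + 7)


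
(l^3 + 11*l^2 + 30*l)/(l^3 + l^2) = (l^2 + 11*l + 30)/(l*(l + 1))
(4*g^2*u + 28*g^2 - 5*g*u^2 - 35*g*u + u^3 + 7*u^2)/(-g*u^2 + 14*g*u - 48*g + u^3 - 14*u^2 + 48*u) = (-4*g*u - 28*g + u^2 + 7*u)/(u^2 - 14*u + 48)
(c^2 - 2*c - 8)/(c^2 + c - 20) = (c + 2)/(c + 5)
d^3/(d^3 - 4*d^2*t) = d/(d - 4*t)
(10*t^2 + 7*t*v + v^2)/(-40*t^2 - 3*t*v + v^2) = (-2*t - v)/(8*t - v)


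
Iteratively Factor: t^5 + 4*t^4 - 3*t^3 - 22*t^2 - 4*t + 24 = (t - 2)*(t^4 + 6*t^3 + 9*t^2 - 4*t - 12) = (t - 2)*(t - 1)*(t^3 + 7*t^2 + 16*t + 12) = (t - 2)*(t - 1)*(t + 2)*(t^2 + 5*t + 6) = (t - 2)*(t - 1)*(t + 2)*(t + 3)*(t + 2)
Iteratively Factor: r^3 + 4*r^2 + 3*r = (r)*(r^2 + 4*r + 3) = r*(r + 3)*(r + 1)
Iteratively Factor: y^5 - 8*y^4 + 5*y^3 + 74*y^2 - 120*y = (y - 4)*(y^4 - 4*y^3 - 11*y^2 + 30*y) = y*(y - 4)*(y^3 - 4*y^2 - 11*y + 30) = y*(y - 5)*(y - 4)*(y^2 + y - 6) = y*(y - 5)*(y - 4)*(y - 2)*(y + 3)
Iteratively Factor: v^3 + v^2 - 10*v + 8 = (v + 4)*(v^2 - 3*v + 2) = (v - 2)*(v + 4)*(v - 1)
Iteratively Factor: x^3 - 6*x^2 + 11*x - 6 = (x - 1)*(x^2 - 5*x + 6) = (x - 2)*(x - 1)*(x - 3)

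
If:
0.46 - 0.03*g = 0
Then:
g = 15.33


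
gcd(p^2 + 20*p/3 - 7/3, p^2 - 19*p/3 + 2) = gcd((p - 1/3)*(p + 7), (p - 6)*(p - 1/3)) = p - 1/3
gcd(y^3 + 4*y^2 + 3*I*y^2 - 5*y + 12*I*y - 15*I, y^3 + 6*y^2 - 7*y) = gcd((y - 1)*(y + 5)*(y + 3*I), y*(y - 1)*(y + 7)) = y - 1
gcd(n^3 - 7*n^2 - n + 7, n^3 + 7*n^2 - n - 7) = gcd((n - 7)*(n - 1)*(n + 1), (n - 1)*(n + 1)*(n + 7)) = n^2 - 1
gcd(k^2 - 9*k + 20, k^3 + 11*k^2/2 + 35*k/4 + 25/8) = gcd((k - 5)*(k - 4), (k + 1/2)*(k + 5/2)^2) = 1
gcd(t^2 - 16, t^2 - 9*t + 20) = t - 4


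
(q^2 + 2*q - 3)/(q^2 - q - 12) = (q - 1)/(q - 4)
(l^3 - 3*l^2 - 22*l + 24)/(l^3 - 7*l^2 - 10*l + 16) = (l^2 - 2*l - 24)/(l^2 - 6*l - 16)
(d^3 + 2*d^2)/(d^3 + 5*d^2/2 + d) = 2*d/(2*d + 1)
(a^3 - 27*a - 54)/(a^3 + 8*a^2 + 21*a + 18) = (a - 6)/(a + 2)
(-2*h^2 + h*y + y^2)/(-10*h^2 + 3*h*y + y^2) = (-2*h^2 + h*y + y^2)/(-10*h^2 + 3*h*y + y^2)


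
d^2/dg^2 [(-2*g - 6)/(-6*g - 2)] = 48/(3*g + 1)^3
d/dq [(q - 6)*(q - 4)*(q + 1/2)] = 3*q^2 - 19*q + 19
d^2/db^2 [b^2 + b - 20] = 2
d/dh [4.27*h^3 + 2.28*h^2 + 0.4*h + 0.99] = 12.81*h^2 + 4.56*h + 0.4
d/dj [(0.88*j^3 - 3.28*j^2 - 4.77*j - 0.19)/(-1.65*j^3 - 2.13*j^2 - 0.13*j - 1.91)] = (-8.88178419700125e-16*j^5 - 7.2864*j^4 - 15.9698*j^3 - 15.7166*j^2 + 11.7202*j + 9.086)/(2.7225*j^6 + 7.029*j^5 + 4.9659*j^4 + 6.8568*j^3 + 8.1535*j^2 + 0.4966*j + 3.6481)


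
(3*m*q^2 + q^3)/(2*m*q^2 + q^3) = (3*m + q)/(2*m + q)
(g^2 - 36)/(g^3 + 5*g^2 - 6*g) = (g - 6)/(g*(g - 1))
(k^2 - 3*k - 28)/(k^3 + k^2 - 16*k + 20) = (k^2 - 3*k - 28)/(k^3 + k^2 - 16*k + 20)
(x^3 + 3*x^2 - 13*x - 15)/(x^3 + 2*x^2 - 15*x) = (x + 1)/x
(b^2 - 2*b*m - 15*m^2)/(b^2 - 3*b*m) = (b^2 - 2*b*m - 15*m^2)/(b*(b - 3*m))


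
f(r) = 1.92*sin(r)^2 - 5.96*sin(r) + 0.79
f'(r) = 3.84*sin(r)*cos(r) - 5.96*cos(r) = (3.84*sin(r) - 5.96)*cos(r)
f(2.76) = -1.16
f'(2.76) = 4.20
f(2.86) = -0.72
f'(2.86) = 4.70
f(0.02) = 0.67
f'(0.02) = -5.88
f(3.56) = 3.53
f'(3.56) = 6.87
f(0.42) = -1.32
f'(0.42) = -4.01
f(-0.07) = 1.22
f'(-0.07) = -6.21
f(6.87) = -1.92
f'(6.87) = -3.19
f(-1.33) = 8.39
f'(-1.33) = -2.31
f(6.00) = 2.61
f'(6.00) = -6.75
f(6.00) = 2.61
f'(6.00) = -6.75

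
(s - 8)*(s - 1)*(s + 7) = s^3 - 2*s^2 - 55*s + 56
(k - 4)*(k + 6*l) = k^2 + 6*k*l - 4*k - 24*l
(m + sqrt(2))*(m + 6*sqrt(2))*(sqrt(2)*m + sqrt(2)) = sqrt(2)*m^3 + sqrt(2)*m^2 + 14*m^2 + 14*m + 12*sqrt(2)*m + 12*sqrt(2)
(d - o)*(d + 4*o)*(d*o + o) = d^3*o + 3*d^2*o^2 + d^2*o - 4*d*o^3 + 3*d*o^2 - 4*o^3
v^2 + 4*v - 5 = (v - 1)*(v + 5)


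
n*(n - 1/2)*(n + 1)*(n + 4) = n^4 + 9*n^3/2 + 3*n^2/2 - 2*n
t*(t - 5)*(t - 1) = t^3 - 6*t^2 + 5*t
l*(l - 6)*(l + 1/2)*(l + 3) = l^4 - 5*l^3/2 - 39*l^2/2 - 9*l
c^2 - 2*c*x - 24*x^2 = (c - 6*x)*(c + 4*x)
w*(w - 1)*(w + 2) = w^3 + w^2 - 2*w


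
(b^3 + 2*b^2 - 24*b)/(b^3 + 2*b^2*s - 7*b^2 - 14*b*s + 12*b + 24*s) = b*(b + 6)/(b^2 + 2*b*s - 3*b - 6*s)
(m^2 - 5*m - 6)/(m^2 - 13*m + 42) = (m + 1)/(m - 7)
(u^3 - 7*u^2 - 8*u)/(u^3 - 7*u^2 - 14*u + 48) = u*(u + 1)/(u^2 + u - 6)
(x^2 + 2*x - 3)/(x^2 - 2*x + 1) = (x + 3)/(x - 1)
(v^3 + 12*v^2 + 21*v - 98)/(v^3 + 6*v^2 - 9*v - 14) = (v + 7)/(v + 1)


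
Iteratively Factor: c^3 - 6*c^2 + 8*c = (c - 2)*(c^2 - 4*c) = c*(c - 2)*(c - 4)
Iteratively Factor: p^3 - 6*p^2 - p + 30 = (p - 3)*(p^2 - 3*p - 10) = (p - 5)*(p - 3)*(p + 2)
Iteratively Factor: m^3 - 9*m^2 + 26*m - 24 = (m - 2)*(m^2 - 7*m + 12) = (m - 4)*(m - 2)*(m - 3)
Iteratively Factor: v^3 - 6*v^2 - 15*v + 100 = (v - 5)*(v^2 - v - 20) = (v - 5)^2*(v + 4)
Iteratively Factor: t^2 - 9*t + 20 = (t - 5)*(t - 4)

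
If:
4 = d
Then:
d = 4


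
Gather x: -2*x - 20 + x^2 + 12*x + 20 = x^2 + 10*x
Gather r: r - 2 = r - 2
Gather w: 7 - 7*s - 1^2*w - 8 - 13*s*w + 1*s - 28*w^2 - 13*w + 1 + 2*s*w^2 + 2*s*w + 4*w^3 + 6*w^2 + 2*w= -6*s + 4*w^3 + w^2*(2*s - 22) + w*(-11*s - 12)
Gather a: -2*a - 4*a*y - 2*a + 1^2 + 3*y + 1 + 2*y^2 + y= a*(-4*y - 4) + 2*y^2 + 4*y + 2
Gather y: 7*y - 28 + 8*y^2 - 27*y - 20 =8*y^2 - 20*y - 48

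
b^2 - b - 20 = (b - 5)*(b + 4)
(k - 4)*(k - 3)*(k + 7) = k^3 - 37*k + 84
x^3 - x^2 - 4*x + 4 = (x - 2)*(x - 1)*(x + 2)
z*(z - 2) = z^2 - 2*z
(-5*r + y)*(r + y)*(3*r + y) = -15*r^3 - 17*r^2*y - r*y^2 + y^3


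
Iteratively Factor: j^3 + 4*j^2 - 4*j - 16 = (j - 2)*(j^2 + 6*j + 8) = (j - 2)*(j + 2)*(j + 4)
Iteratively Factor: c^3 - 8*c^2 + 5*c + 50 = (c - 5)*(c^2 - 3*c - 10) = (c - 5)*(c + 2)*(c - 5)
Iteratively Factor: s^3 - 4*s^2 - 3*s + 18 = (s - 3)*(s^2 - s - 6) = (s - 3)^2*(s + 2)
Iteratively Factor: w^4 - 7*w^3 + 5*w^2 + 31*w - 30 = (w - 1)*(w^3 - 6*w^2 - w + 30) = (w - 5)*(w - 1)*(w^2 - w - 6) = (w - 5)*(w - 1)*(w + 2)*(w - 3)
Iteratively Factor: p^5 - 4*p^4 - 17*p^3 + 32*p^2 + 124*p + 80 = (p - 4)*(p^4 - 17*p^2 - 36*p - 20) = (p - 4)*(p + 2)*(p^3 - 2*p^2 - 13*p - 10) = (p - 4)*(p + 1)*(p + 2)*(p^2 - 3*p - 10) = (p - 4)*(p + 1)*(p + 2)^2*(p - 5)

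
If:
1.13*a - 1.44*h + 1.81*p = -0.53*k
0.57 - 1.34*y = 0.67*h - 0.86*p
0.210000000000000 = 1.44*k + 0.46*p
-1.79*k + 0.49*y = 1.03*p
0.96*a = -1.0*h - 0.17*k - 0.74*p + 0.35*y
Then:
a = 0.32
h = -0.04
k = 0.24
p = -0.30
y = 0.25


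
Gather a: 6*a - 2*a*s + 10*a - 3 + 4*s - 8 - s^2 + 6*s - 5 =a*(16 - 2*s) - s^2 + 10*s - 16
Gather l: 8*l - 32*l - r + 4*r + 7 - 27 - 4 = -24*l + 3*r - 24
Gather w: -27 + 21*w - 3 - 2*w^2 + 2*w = -2*w^2 + 23*w - 30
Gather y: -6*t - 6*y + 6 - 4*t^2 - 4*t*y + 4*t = -4*t^2 - 2*t + y*(-4*t - 6) + 6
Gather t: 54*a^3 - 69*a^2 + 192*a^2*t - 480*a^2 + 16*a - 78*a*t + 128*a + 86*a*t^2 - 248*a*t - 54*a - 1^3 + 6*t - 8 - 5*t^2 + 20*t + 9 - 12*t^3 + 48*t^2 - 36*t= 54*a^3 - 549*a^2 + 90*a - 12*t^3 + t^2*(86*a + 43) + t*(192*a^2 - 326*a - 10)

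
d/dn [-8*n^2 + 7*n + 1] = 7 - 16*n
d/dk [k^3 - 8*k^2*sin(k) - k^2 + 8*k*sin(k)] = -8*k^2*cos(k) + 3*k^2 - 16*k*sin(k) + 8*k*cos(k) - 2*k + 8*sin(k)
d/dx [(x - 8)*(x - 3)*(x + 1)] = 3*x^2 - 20*x + 13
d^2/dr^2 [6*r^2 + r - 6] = 12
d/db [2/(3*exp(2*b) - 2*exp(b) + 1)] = (4 - 12*exp(b))*exp(b)/(3*exp(2*b) - 2*exp(b) + 1)^2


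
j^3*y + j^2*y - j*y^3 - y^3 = (j - y)*(j + y)*(j*y + y)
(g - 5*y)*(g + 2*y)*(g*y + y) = g^3*y - 3*g^2*y^2 + g^2*y - 10*g*y^3 - 3*g*y^2 - 10*y^3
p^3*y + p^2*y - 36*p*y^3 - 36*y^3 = (p - 6*y)*(p + 6*y)*(p*y + y)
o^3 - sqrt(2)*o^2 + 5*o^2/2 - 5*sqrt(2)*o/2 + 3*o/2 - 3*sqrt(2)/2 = (o + 1)*(o + 3/2)*(o - sqrt(2))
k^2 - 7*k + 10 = (k - 5)*(k - 2)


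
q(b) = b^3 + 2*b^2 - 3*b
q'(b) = 3*b^2 + 4*b - 3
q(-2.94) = 0.70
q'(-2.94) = 11.17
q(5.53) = 213.68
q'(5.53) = 110.86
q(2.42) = 18.63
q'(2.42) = 24.25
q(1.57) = 4.09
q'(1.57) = 10.67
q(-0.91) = 3.63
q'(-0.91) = -4.16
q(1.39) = 2.38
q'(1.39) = 8.36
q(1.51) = 3.47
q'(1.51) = 9.88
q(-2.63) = 3.53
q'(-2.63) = 7.23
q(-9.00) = -540.00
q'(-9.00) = 204.00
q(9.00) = 864.00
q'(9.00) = 276.00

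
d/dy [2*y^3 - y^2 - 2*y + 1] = 6*y^2 - 2*y - 2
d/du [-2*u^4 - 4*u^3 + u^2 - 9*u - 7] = -8*u^3 - 12*u^2 + 2*u - 9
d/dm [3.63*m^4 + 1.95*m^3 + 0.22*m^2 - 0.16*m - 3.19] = 14.52*m^3 + 5.85*m^2 + 0.44*m - 0.16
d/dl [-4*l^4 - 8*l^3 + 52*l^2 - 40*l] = -16*l^3 - 24*l^2 + 104*l - 40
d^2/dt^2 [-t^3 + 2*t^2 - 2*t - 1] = 4 - 6*t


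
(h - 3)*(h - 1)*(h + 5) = h^3 + h^2 - 17*h + 15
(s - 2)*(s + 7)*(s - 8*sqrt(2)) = s^3 - 8*sqrt(2)*s^2 + 5*s^2 - 40*sqrt(2)*s - 14*s + 112*sqrt(2)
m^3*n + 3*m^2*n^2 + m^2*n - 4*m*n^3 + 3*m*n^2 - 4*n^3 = (m - n)*(m + 4*n)*(m*n + n)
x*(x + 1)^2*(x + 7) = x^4 + 9*x^3 + 15*x^2 + 7*x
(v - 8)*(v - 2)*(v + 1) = v^3 - 9*v^2 + 6*v + 16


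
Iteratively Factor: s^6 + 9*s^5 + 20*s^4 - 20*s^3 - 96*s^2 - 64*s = (s - 2)*(s^5 + 11*s^4 + 42*s^3 + 64*s^2 + 32*s) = (s - 2)*(s + 2)*(s^4 + 9*s^3 + 24*s^2 + 16*s) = (s - 2)*(s + 2)*(s + 4)*(s^3 + 5*s^2 + 4*s) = (s - 2)*(s + 1)*(s + 2)*(s + 4)*(s^2 + 4*s) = (s - 2)*(s + 1)*(s + 2)*(s + 4)^2*(s)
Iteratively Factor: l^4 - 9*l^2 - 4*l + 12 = (l + 2)*(l^3 - 2*l^2 - 5*l + 6) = (l + 2)^2*(l^2 - 4*l + 3) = (l - 3)*(l + 2)^2*(l - 1)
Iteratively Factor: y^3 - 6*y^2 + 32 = (y - 4)*(y^2 - 2*y - 8) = (y - 4)^2*(y + 2)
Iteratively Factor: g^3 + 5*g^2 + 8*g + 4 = (g + 2)*(g^2 + 3*g + 2) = (g + 2)^2*(g + 1)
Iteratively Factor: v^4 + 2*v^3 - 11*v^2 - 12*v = (v + 1)*(v^3 + v^2 - 12*v) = v*(v + 1)*(v^2 + v - 12) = v*(v + 1)*(v + 4)*(v - 3)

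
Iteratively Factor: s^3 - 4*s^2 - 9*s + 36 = (s - 4)*(s^2 - 9) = (s - 4)*(s + 3)*(s - 3)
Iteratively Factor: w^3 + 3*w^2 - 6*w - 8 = (w + 4)*(w^2 - w - 2) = (w - 2)*(w + 4)*(w + 1)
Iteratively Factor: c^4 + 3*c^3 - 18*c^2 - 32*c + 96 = (c + 4)*(c^3 - c^2 - 14*c + 24) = (c + 4)^2*(c^2 - 5*c + 6) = (c - 2)*(c + 4)^2*(c - 3)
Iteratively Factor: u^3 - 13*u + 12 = (u + 4)*(u^2 - 4*u + 3) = (u - 1)*(u + 4)*(u - 3)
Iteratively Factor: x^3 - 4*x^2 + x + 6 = (x - 2)*(x^2 - 2*x - 3) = (x - 2)*(x + 1)*(x - 3)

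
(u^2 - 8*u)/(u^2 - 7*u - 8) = u/(u + 1)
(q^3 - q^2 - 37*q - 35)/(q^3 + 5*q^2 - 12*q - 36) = (q^3 - q^2 - 37*q - 35)/(q^3 + 5*q^2 - 12*q - 36)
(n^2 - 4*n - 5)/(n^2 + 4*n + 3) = (n - 5)/(n + 3)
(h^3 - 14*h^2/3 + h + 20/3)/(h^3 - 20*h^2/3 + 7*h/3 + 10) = (h - 4)/(h - 6)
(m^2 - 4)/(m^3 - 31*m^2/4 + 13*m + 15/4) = 4*(m^2 - 4)/(4*m^3 - 31*m^2 + 52*m + 15)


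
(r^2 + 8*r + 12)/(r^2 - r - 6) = (r + 6)/(r - 3)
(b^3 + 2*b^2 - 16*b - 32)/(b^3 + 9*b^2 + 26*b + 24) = (b - 4)/(b + 3)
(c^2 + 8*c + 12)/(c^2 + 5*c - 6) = (c + 2)/(c - 1)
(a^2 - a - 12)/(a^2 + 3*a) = (a - 4)/a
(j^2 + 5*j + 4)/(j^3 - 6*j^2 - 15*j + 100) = (j + 1)/(j^2 - 10*j + 25)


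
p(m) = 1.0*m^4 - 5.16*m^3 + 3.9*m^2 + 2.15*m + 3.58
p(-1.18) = 16.89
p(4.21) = 10.87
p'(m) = 4.0*m^3 - 15.48*m^2 + 7.8*m + 2.15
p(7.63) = 1344.19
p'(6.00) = 355.67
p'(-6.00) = -1465.93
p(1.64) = 2.07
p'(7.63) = 937.25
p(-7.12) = 4618.37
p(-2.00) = 72.16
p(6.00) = 338.32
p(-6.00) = 2541.64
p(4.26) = 13.94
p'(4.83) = 129.41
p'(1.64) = -9.05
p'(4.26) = 63.69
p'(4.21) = 59.09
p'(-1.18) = -35.18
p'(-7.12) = -2281.91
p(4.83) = 67.76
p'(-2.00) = -107.37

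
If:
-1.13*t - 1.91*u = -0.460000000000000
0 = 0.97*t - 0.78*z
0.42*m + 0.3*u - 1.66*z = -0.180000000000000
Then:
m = 4.29219388948433*z - 0.600598354525056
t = 0.804123711340206*z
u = 0.240837696335079 - 0.475738111944729*z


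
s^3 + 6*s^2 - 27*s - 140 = (s - 5)*(s + 4)*(s + 7)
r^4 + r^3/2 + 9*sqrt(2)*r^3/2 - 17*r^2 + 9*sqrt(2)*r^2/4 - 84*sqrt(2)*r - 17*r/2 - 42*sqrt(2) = (r + 1/2)*(r - 3*sqrt(2))*(r + 7*sqrt(2)/2)*(r + 4*sqrt(2))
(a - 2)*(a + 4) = a^2 + 2*a - 8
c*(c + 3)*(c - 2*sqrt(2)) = c^3 - 2*sqrt(2)*c^2 + 3*c^2 - 6*sqrt(2)*c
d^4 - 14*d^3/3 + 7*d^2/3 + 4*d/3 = d*(d - 4)*(d - 1)*(d + 1/3)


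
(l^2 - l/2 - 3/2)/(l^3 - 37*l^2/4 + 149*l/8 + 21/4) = 4*(2*l^2 - l - 3)/(8*l^3 - 74*l^2 + 149*l + 42)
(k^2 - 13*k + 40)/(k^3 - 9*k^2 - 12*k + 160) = 1/(k + 4)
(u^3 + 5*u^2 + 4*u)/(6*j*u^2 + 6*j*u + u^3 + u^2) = (u + 4)/(6*j + u)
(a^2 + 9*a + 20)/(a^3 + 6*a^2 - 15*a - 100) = (a + 4)/(a^2 + a - 20)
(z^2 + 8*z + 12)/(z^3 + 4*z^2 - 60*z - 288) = (z + 2)/(z^2 - 2*z - 48)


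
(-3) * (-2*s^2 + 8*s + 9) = 6*s^2 - 24*s - 27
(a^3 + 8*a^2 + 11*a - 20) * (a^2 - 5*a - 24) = a^5 + 3*a^4 - 53*a^3 - 267*a^2 - 164*a + 480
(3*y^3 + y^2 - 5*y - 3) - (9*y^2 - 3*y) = 3*y^3 - 8*y^2 - 2*y - 3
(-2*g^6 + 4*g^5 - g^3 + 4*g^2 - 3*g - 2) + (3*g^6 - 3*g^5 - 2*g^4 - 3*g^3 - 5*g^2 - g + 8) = g^6 + g^5 - 2*g^4 - 4*g^3 - g^2 - 4*g + 6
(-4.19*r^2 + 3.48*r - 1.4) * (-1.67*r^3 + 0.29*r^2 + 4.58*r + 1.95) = 6.9973*r^5 - 7.0267*r^4 - 15.843*r^3 + 7.3619*r^2 + 0.374*r - 2.73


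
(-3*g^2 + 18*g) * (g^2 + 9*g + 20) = -3*g^4 - 9*g^3 + 102*g^2 + 360*g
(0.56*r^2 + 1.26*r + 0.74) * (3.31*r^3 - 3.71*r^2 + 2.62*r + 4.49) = 1.8536*r^5 + 2.093*r^4 - 0.758*r^3 + 3.0702*r^2 + 7.5962*r + 3.3226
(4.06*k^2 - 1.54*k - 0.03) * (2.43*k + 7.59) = 9.8658*k^3 + 27.0732*k^2 - 11.7615*k - 0.2277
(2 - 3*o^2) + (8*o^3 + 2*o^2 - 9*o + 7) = 8*o^3 - o^2 - 9*o + 9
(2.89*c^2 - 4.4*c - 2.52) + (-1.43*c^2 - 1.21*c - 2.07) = 1.46*c^2 - 5.61*c - 4.59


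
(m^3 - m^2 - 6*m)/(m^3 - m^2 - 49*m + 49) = m*(m^2 - m - 6)/(m^3 - m^2 - 49*m + 49)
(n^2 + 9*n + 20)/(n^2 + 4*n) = (n + 5)/n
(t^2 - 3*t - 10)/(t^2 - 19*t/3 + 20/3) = 3*(t + 2)/(3*t - 4)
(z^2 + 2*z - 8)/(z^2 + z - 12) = (z - 2)/(z - 3)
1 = 1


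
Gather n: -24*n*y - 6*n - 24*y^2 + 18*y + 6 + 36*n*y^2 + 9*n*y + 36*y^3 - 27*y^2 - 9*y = n*(36*y^2 - 15*y - 6) + 36*y^3 - 51*y^2 + 9*y + 6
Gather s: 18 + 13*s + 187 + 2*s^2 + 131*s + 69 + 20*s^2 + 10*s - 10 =22*s^2 + 154*s + 264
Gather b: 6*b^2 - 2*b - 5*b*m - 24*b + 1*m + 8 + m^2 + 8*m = 6*b^2 + b*(-5*m - 26) + m^2 + 9*m + 8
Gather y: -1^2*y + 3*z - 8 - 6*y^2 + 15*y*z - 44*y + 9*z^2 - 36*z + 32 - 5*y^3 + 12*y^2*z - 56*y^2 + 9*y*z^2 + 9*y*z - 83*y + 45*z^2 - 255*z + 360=-5*y^3 + y^2*(12*z - 62) + y*(9*z^2 + 24*z - 128) + 54*z^2 - 288*z + 384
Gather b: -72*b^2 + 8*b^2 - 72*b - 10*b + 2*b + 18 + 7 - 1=-64*b^2 - 80*b + 24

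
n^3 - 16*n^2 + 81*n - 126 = (n - 7)*(n - 6)*(n - 3)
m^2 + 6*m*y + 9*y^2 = (m + 3*y)^2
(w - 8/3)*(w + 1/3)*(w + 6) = w^3 + 11*w^2/3 - 134*w/9 - 16/3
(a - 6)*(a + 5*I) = a^2 - 6*a + 5*I*a - 30*I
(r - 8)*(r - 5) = r^2 - 13*r + 40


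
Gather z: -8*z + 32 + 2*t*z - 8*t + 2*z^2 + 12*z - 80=-8*t + 2*z^2 + z*(2*t + 4) - 48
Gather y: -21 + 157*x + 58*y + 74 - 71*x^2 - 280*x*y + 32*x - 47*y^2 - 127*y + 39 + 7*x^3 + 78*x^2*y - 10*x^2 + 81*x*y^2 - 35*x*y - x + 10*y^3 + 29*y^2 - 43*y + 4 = 7*x^3 - 81*x^2 + 188*x + 10*y^3 + y^2*(81*x - 18) + y*(78*x^2 - 315*x - 112) + 96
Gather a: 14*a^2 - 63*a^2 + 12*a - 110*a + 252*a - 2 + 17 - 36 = -49*a^2 + 154*a - 21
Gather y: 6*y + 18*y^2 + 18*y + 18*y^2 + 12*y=36*y^2 + 36*y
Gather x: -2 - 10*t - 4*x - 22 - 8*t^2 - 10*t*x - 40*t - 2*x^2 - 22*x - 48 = -8*t^2 - 50*t - 2*x^2 + x*(-10*t - 26) - 72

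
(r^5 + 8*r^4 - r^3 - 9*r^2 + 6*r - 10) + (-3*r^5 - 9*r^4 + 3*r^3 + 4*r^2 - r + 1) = -2*r^5 - r^4 + 2*r^3 - 5*r^2 + 5*r - 9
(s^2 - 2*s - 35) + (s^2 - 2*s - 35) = 2*s^2 - 4*s - 70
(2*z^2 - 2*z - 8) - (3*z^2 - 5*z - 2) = -z^2 + 3*z - 6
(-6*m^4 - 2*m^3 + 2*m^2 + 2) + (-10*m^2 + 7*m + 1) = -6*m^4 - 2*m^3 - 8*m^2 + 7*m + 3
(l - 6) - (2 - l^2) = l^2 + l - 8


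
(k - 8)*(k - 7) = k^2 - 15*k + 56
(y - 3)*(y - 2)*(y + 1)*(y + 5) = y^4 + y^3 - 19*y^2 + 11*y + 30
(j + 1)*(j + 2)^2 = j^3 + 5*j^2 + 8*j + 4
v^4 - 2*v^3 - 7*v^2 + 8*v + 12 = (v - 3)*(v - 2)*(v + 1)*(v + 2)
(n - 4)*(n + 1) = n^2 - 3*n - 4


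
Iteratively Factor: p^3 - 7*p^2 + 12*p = (p)*(p^2 - 7*p + 12) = p*(p - 4)*(p - 3)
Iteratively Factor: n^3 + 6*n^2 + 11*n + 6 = (n + 2)*(n^2 + 4*n + 3) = (n + 1)*(n + 2)*(n + 3)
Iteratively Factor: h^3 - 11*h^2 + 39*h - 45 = (h - 5)*(h^2 - 6*h + 9) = (h - 5)*(h - 3)*(h - 3)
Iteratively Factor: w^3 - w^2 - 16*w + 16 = (w - 4)*(w^2 + 3*w - 4) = (w - 4)*(w - 1)*(w + 4)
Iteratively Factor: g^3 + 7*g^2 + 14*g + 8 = (g + 1)*(g^2 + 6*g + 8) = (g + 1)*(g + 2)*(g + 4)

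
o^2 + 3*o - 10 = (o - 2)*(o + 5)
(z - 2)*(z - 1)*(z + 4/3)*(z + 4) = z^4 + 7*z^3/3 - 26*z^2/3 - 16*z/3 + 32/3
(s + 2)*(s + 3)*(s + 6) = s^3 + 11*s^2 + 36*s + 36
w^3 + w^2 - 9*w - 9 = (w - 3)*(w + 1)*(w + 3)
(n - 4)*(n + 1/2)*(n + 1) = n^3 - 5*n^2/2 - 11*n/2 - 2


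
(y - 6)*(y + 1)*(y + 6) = y^3 + y^2 - 36*y - 36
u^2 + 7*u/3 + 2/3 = (u + 1/3)*(u + 2)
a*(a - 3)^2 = a^3 - 6*a^2 + 9*a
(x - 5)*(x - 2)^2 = x^3 - 9*x^2 + 24*x - 20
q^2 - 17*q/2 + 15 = (q - 6)*(q - 5/2)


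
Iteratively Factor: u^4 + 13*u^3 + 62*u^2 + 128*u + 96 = (u + 3)*(u^3 + 10*u^2 + 32*u + 32) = (u + 2)*(u + 3)*(u^2 + 8*u + 16) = (u + 2)*(u + 3)*(u + 4)*(u + 4)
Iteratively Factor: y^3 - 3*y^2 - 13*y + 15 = (y - 5)*(y^2 + 2*y - 3) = (y - 5)*(y + 3)*(y - 1)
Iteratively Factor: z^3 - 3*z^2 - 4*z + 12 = (z + 2)*(z^2 - 5*z + 6) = (z - 2)*(z + 2)*(z - 3)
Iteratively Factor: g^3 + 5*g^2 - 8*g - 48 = (g + 4)*(g^2 + g - 12) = (g + 4)^2*(g - 3)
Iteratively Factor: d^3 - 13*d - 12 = (d - 4)*(d^2 + 4*d + 3) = (d - 4)*(d + 3)*(d + 1)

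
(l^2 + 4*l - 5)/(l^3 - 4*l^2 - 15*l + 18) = (l + 5)/(l^2 - 3*l - 18)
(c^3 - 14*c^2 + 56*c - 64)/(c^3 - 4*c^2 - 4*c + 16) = (c - 8)/(c + 2)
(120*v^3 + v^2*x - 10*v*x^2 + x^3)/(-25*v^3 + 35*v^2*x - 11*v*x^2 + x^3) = (-24*v^2 - 5*v*x + x^2)/(5*v^2 - 6*v*x + x^2)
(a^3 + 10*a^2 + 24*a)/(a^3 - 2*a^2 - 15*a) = (a^2 + 10*a + 24)/(a^2 - 2*a - 15)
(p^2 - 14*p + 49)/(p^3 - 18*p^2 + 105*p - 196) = 1/(p - 4)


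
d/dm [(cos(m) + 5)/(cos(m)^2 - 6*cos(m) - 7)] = (cos(m)^2 + 10*cos(m) - 23)*sin(m)/(sin(m)^2 + 6*cos(m) + 6)^2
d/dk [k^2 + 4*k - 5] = 2*k + 4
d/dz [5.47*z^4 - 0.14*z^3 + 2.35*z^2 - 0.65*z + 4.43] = 21.88*z^3 - 0.42*z^2 + 4.7*z - 0.65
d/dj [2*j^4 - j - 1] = 8*j^3 - 1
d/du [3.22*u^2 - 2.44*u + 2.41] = 6.44*u - 2.44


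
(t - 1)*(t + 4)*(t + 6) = t^3 + 9*t^2 + 14*t - 24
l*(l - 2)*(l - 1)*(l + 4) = l^4 + l^3 - 10*l^2 + 8*l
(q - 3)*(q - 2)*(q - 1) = q^3 - 6*q^2 + 11*q - 6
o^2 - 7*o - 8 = (o - 8)*(o + 1)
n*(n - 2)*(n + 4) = n^3 + 2*n^2 - 8*n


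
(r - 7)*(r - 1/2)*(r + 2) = r^3 - 11*r^2/2 - 23*r/2 + 7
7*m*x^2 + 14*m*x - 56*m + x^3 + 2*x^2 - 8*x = (7*m + x)*(x - 2)*(x + 4)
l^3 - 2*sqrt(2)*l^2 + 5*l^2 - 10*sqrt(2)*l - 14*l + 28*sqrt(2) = (l - 2)*(l + 7)*(l - 2*sqrt(2))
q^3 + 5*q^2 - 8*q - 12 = (q - 2)*(q + 1)*(q + 6)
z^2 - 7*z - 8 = (z - 8)*(z + 1)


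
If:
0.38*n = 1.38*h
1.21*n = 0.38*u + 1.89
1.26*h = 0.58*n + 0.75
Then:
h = -0.89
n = -3.22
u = -15.22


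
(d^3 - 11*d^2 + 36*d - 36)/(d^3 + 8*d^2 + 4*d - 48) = (d^2 - 9*d + 18)/(d^2 + 10*d + 24)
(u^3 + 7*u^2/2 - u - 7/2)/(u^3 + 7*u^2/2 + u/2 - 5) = (2*u^2 + 9*u + 7)/(2*u^2 + 9*u + 10)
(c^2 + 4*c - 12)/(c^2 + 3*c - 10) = (c + 6)/(c + 5)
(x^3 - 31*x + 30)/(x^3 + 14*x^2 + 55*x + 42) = (x^2 - 6*x + 5)/(x^2 + 8*x + 7)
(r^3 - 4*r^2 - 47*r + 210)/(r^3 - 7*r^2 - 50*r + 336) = (r - 5)/(r - 8)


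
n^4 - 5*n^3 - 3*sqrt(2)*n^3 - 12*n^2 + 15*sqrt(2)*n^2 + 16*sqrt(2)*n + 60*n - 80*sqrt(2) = (n - 5)*(n - 4*sqrt(2))*(n - sqrt(2))*(n + 2*sqrt(2))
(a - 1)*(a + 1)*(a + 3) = a^3 + 3*a^2 - a - 3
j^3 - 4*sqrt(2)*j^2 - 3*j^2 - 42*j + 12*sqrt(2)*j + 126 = (j - 3)*(j - 7*sqrt(2))*(j + 3*sqrt(2))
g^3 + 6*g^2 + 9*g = g*(g + 3)^2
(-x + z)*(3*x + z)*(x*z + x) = -3*x^3*z - 3*x^3 + 2*x^2*z^2 + 2*x^2*z + x*z^3 + x*z^2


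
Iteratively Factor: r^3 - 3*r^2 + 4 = (r + 1)*(r^2 - 4*r + 4) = (r - 2)*(r + 1)*(r - 2)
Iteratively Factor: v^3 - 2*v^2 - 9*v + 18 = (v - 2)*(v^2 - 9) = (v - 3)*(v - 2)*(v + 3)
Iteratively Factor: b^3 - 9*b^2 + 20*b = (b - 5)*(b^2 - 4*b) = (b - 5)*(b - 4)*(b)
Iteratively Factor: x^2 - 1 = (x + 1)*(x - 1)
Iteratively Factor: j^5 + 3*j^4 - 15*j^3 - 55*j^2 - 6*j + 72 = (j - 4)*(j^4 + 7*j^3 + 13*j^2 - 3*j - 18) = (j - 4)*(j + 2)*(j^3 + 5*j^2 + 3*j - 9) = (j - 4)*(j + 2)*(j + 3)*(j^2 + 2*j - 3) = (j - 4)*(j + 2)*(j + 3)^2*(j - 1)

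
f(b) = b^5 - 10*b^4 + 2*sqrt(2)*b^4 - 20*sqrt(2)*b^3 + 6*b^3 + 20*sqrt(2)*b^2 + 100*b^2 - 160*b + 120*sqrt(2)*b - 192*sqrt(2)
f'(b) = 5*b^4 - 40*b^3 + 8*sqrt(2)*b^3 - 60*sqrt(2)*b^2 + 18*b^2 + 40*sqrt(2)*b + 200*b - 160 + 120*sqrt(2)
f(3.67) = -244.82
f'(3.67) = -460.05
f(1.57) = -60.35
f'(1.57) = 167.10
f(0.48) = -240.13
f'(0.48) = 114.55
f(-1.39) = -9.28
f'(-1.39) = -380.39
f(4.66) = -879.96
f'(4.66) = -791.50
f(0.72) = -208.09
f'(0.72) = 150.42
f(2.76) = 7.97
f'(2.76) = -104.40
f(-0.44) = -249.35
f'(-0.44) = -113.50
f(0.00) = -271.53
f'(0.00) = 9.71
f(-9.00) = -79824.31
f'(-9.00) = 46002.82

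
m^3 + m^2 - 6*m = m*(m - 2)*(m + 3)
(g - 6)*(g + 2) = g^2 - 4*g - 12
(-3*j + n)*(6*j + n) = -18*j^2 + 3*j*n + n^2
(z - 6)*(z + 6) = z^2 - 36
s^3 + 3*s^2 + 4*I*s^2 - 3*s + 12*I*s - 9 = (s + 3)*(s + I)*(s + 3*I)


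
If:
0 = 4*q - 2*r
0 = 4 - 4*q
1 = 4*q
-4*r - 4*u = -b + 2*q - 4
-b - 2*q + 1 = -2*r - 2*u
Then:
No Solution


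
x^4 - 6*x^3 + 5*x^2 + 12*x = x*(x - 4)*(x - 3)*(x + 1)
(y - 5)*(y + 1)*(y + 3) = y^3 - y^2 - 17*y - 15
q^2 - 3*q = q*(q - 3)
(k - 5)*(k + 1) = k^2 - 4*k - 5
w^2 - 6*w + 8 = (w - 4)*(w - 2)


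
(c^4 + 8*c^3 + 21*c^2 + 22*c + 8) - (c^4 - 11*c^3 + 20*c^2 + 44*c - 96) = 19*c^3 + c^2 - 22*c + 104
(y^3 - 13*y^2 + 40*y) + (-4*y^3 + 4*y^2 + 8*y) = -3*y^3 - 9*y^2 + 48*y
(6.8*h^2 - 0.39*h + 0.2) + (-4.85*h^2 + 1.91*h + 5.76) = 1.95*h^2 + 1.52*h + 5.96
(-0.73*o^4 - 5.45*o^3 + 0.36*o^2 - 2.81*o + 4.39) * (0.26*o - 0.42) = -0.1898*o^5 - 1.1104*o^4 + 2.3826*o^3 - 0.8818*o^2 + 2.3216*o - 1.8438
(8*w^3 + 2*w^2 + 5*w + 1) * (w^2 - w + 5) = 8*w^5 - 6*w^4 + 43*w^3 + 6*w^2 + 24*w + 5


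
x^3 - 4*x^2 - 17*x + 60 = (x - 5)*(x - 3)*(x + 4)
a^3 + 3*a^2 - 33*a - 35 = (a - 5)*(a + 1)*(a + 7)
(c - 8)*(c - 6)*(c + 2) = c^3 - 12*c^2 + 20*c + 96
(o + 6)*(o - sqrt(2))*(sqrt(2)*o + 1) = sqrt(2)*o^3 - o^2 + 6*sqrt(2)*o^2 - 6*o - sqrt(2)*o - 6*sqrt(2)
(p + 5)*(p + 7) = p^2 + 12*p + 35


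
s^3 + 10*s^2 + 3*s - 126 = (s - 3)*(s + 6)*(s + 7)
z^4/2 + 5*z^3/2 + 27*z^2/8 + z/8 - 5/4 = (z/2 + 1/2)*(z - 1/2)*(z + 2)*(z + 5/2)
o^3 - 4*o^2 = o^2*(o - 4)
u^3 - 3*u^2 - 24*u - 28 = (u - 7)*(u + 2)^2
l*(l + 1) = l^2 + l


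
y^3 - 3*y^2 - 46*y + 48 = (y - 8)*(y - 1)*(y + 6)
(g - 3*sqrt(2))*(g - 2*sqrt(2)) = g^2 - 5*sqrt(2)*g + 12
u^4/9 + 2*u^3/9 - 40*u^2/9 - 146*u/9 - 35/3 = (u/3 + 1/3)*(u/3 + 1)*(u - 7)*(u + 5)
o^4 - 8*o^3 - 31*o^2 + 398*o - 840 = (o - 6)*(o - 5)*(o - 4)*(o + 7)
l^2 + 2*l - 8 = (l - 2)*(l + 4)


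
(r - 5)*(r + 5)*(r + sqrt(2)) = r^3 + sqrt(2)*r^2 - 25*r - 25*sqrt(2)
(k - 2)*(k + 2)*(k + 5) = k^3 + 5*k^2 - 4*k - 20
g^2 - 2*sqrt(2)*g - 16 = (g - 4*sqrt(2))*(g + 2*sqrt(2))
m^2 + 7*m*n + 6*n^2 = (m + n)*(m + 6*n)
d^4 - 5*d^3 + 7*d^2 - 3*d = d*(d - 3)*(d - 1)^2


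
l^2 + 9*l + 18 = (l + 3)*(l + 6)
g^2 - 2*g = g*(g - 2)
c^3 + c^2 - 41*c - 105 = (c - 7)*(c + 3)*(c + 5)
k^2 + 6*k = k*(k + 6)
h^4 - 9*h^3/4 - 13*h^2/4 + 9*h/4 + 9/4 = (h - 3)*(h - 1)*(h + 3/4)*(h + 1)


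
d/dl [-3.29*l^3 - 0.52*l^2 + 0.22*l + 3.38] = -9.87*l^2 - 1.04*l + 0.22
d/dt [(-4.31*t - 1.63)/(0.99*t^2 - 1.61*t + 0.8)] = (4.2669*t^2 + 3.2274*t - 6.0723)/(0.9801*t^4 - 3.1878*t^3 + 4.1761*t^2 - 2.576*t + 0.64)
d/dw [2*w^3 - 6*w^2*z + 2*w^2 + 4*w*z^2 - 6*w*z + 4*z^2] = 6*w^2 - 12*w*z + 4*w + 4*z^2 - 6*z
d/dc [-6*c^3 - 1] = -18*c^2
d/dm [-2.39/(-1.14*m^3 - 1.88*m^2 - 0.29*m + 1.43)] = (-8.1738*m^2 - 8.9864*m - 0.6931)/(1.14*m^3 + 1.88*m^2 + 0.29*m - 1.43)^2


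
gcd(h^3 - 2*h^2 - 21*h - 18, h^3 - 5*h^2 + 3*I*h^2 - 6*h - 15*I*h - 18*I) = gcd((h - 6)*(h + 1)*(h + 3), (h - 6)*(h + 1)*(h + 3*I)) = h^2 - 5*h - 6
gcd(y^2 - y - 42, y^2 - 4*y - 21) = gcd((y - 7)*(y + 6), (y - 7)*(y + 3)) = y - 7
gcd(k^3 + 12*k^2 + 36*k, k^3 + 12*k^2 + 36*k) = k^3 + 12*k^2 + 36*k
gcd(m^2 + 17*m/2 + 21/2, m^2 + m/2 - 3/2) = m + 3/2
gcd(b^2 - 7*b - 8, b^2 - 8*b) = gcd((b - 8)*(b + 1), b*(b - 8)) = b - 8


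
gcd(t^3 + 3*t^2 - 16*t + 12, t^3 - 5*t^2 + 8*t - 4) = t^2 - 3*t + 2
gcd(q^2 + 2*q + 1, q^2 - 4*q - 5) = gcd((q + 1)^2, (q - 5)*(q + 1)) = q + 1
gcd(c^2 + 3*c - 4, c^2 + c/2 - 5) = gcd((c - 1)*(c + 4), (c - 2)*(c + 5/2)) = 1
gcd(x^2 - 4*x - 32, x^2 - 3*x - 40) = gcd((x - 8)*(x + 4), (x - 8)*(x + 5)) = x - 8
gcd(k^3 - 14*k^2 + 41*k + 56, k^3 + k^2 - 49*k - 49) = k^2 - 6*k - 7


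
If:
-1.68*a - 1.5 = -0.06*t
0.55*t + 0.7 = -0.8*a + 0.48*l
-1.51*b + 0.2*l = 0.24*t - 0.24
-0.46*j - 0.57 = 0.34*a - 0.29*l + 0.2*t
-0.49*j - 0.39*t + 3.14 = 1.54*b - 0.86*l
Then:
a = -1.12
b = 0.15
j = -2.49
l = -7.68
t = -6.35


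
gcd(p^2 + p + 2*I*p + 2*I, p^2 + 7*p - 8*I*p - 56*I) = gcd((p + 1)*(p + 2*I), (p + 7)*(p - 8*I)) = 1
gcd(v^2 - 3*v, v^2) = v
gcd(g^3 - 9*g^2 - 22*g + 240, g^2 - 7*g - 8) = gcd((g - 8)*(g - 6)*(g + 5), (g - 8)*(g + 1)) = g - 8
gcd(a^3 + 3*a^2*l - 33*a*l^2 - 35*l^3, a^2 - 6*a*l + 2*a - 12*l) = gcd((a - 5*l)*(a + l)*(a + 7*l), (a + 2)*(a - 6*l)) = 1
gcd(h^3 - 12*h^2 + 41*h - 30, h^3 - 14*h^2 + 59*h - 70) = h - 5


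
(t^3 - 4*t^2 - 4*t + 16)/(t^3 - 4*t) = (t - 4)/t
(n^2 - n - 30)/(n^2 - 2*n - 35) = (n - 6)/(n - 7)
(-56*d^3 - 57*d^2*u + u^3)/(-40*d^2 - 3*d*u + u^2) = (7*d^2 + 8*d*u + u^2)/(5*d + u)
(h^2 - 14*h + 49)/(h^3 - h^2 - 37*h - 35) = (h - 7)/(h^2 + 6*h + 5)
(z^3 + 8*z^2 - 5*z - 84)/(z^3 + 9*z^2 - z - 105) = (z + 4)/(z + 5)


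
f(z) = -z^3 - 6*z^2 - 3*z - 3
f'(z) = -3*z^2 - 12*z - 3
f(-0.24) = -2.61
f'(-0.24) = -0.29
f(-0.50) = -2.88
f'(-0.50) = 2.25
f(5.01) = -294.38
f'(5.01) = -138.42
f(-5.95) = 13.08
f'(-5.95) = -37.81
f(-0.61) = -3.18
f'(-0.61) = 3.20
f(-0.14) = -2.69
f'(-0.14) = -1.38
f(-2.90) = -20.37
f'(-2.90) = 6.57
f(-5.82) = 8.36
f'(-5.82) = -34.78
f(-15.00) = 2067.00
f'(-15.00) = -498.00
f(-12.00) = 897.00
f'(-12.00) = -291.00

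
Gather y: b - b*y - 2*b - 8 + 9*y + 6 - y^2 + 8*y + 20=-b - y^2 + y*(17 - b) + 18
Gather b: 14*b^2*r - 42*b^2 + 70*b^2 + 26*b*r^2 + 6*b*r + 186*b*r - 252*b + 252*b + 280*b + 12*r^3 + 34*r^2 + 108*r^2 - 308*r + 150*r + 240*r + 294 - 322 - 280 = b^2*(14*r + 28) + b*(26*r^2 + 192*r + 280) + 12*r^3 + 142*r^2 + 82*r - 308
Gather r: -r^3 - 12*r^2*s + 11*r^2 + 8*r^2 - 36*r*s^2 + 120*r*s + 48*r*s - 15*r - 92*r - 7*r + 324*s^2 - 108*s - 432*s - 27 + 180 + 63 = -r^3 + r^2*(19 - 12*s) + r*(-36*s^2 + 168*s - 114) + 324*s^2 - 540*s + 216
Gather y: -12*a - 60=-12*a - 60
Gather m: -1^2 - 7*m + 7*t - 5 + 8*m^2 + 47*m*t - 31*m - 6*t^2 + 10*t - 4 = 8*m^2 + m*(47*t - 38) - 6*t^2 + 17*t - 10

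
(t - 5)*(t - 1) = t^2 - 6*t + 5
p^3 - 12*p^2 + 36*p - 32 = (p - 8)*(p - 2)^2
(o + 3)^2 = o^2 + 6*o + 9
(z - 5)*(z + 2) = z^2 - 3*z - 10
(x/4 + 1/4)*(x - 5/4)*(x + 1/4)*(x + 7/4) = x^4/4 + 7*x^3/16 - 21*x^2/64 - 167*x/256 - 35/256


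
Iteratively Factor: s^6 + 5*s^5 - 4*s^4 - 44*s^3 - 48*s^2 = (s + 4)*(s^5 + s^4 - 8*s^3 - 12*s^2) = (s + 2)*(s + 4)*(s^4 - s^3 - 6*s^2) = s*(s + 2)*(s + 4)*(s^3 - s^2 - 6*s) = s*(s + 2)^2*(s + 4)*(s^2 - 3*s) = s*(s - 3)*(s + 2)^2*(s + 4)*(s)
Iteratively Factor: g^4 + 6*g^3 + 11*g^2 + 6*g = (g)*(g^3 + 6*g^2 + 11*g + 6) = g*(g + 2)*(g^2 + 4*g + 3) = g*(g + 1)*(g + 2)*(g + 3)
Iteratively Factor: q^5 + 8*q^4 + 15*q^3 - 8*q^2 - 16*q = (q - 1)*(q^4 + 9*q^3 + 24*q^2 + 16*q) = (q - 1)*(q + 4)*(q^3 + 5*q^2 + 4*q) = q*(q - 1)*(q + 4)*(q^2 + 5*q + 4) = q*(q - 1)*(q + 4)^2*(q + 1)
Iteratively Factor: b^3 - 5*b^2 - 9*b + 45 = (b + 3)*(b^2 - 8*b + 15) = (b - 5)*(b + 3)*(b - 3)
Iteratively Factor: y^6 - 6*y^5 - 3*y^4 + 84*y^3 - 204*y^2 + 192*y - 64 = (y - 2)*(y^5 - 4*y^4 - 11*y^3 + 62*y^2 - 80*y + 32) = (y - 2)*(y + 4)*(y^4 - 8*y^3 + 21*y^2 - 22*y + 8) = (y - 2)*(y - 1)*(y + 4)*(y^3 - 7*y^2 + 14*y - 8) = (y - 2)^2*(y - 1)*(y + 4)*(y^2 - 5*y + 4) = (y - 4)*(y - 2)^2*(y - 1)*(y + 4)*(y - 1)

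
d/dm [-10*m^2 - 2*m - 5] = -20*m - 2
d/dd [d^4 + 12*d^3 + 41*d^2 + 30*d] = 4*d^3 + 36*d^2 + 82*d + 30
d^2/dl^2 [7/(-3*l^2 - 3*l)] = 14*(l*(l + 1) - (2*l + 1)^2)/(3*l^3*(l + 1)^3)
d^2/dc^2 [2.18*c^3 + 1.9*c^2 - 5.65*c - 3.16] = 13.08*c + 3.8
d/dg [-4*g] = -4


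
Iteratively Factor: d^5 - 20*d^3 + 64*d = (d + 4)*(d^4 - 4*d^3 - 4*d^2 + 16*d) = (d - 4)*(d + 4)*(d^3 - 4*d) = (d - 4)*(d - 2)*(d + 4)*(d^2 + 2*d) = d*(d - 4)*(d - 2)*(d + 4)*(d + 2)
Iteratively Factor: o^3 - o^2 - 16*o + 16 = (o - 4)*(o^2 + 3*o - 4) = (o - 4)*(o + 4)*(o - 1)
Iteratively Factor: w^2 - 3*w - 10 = (w + 2)*(w - 5)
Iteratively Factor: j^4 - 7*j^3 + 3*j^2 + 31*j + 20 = (j - 5)*(j^3 - 2*j^2 - 7*j - 4) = (j - 5)*(j + 1)*(j^2 - 3*j - 4) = (j - 5)*(j + 1)^2*(j - 4)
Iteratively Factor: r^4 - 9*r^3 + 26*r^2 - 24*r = (r - 3)*(r^3 - 6*r^2 + 8*r) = r*(r - 3)*(r^2 - 6*r + 8) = r*(r - 3)*(r - 2)*(r - 4)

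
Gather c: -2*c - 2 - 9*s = -2*c - 9*s - 2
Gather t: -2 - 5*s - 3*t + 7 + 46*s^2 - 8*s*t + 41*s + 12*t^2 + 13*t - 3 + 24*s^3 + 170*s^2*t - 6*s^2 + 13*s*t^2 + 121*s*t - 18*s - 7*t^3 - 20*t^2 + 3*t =24*s^3 + 40*s^2 + 18*s - 7*t^3 + t^2*(13*s - 8) + t*(170*s^2 + 113*s + 13) + 2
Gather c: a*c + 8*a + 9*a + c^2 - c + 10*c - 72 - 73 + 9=17*a + c^2 + c*(a + 9) - 136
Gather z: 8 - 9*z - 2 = 6 - 9*z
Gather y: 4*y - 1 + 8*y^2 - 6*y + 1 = 8*y^2 - 2*y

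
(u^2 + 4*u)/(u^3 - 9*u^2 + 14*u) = (u + 4)/(u^2 - 9*u + 14)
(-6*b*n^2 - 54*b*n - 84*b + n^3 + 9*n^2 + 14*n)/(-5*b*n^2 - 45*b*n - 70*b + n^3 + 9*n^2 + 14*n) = (6*b - n)/(5*b - n)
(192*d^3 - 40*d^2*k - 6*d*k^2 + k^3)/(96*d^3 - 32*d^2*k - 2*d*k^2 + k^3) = (8*d - k)/(4*d - k)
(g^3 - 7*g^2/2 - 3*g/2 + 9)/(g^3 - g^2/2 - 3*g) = (g - 3)/g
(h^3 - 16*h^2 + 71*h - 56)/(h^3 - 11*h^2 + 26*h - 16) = (h - 7)/(h - 2)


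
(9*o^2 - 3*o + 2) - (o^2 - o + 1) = 8*o^2 - 2*o + 1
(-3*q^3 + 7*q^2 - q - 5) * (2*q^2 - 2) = -6*q^5 + 14*q^4 + 4*q^3 - 24*q^2 + 2*q + 10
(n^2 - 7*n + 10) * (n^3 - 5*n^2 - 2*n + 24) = n^5 - 12*n^4 + 43*n^3 - 12*n^2 - 188*n + 240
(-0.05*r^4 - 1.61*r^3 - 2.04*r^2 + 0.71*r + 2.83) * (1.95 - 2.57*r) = 0.1285*r^5 + 4.0402*r^4 + 2.1033*r^3 - 5.8027*r^2 - 5.8886*r + 5.5185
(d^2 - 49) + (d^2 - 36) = 2*d^2 - 85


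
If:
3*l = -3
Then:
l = -1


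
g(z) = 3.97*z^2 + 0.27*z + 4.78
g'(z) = 7.94*z + 0.27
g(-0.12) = 4.80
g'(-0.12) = -0.68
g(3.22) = 46.81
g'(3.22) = 25.84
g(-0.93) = 7.96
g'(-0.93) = -7.11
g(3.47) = 53.52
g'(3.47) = 27.82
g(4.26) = 77.98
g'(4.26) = 34.09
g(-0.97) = 8.25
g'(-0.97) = -7.43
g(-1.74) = 16.33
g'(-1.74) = -13.55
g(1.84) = 18.72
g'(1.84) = 14.88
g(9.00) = 328.78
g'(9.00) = 71.73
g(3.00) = 41.32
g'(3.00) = 24.09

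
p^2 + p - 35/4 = (p - 5/2)*(p + 7/2)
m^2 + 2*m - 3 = (m - 1)*(m + 3)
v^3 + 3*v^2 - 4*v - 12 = (v - 2)*(v + 2)*(v + 3)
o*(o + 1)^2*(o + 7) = o^4 + 9*o^3 + 15*o^2 + 7*o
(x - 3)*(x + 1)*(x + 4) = x^3 + 2*x^2 - 11*x - 12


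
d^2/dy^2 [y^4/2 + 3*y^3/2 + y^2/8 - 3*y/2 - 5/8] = 6*y^2 + 9*y + 1/4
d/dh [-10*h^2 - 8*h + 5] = -20*h - 8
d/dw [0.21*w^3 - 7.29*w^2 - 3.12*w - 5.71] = 0.63*w^2 - 14.58*w - 3.12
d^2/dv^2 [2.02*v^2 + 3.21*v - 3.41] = 4.04000000000000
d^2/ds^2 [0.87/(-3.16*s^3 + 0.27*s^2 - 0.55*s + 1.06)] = ((16.4952*s - 0.4698)*(3.16*s^3 - 0.27*s^2 + 0.55*s - 1.06) - 0.87*(9.48*s^2 - 0.54*s + 0.55)*(18.96*s^2 - 1.08*s + 1.1))/(3.16*s^3 - 0.27*s^2 + 0.55*s - 1.06)^3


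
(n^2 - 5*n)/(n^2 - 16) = n*(n - 5)/(n^2 - 16)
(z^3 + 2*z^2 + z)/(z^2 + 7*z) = (z^2 + 2*z + 1)/(z + 7)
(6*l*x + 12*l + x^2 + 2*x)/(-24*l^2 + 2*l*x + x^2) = (x + 2)/(-4*l + x)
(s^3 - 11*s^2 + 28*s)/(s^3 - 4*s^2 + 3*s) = (s^2 - 11*s + 28)/(s^2 - 4*s + 3)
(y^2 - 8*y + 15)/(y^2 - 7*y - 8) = (-y^2 + 8*y - 15)/(-y^2 + 7*y + 8)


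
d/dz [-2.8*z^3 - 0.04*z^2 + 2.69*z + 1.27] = -8.4*z^2 - 0.08*z + 2.69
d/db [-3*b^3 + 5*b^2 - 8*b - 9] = -9*b^2 + 10*b - 8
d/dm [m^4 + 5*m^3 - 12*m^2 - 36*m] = 4*m^3 + 15*m^2 - 24*m - 36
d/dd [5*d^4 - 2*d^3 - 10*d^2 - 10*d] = 20*d^3 - 6*d^2 - 20*d - 10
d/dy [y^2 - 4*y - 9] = 2*y - 4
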